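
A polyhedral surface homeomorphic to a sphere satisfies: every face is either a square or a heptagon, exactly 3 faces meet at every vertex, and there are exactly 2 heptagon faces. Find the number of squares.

Let x be the number of squares; then F = 2 + x.
Edge–face incidences: 2E = 7·2 + 4·x = 14 + 4x.
Every vertex has degree 3, so 3V = 2E.
Euler: V − E + F = 2 ⇒ (2E)/3 − E + (2 + x) = 2.
Multiply by 6: 2·(2E) − 3·(2E) + 6·(2 + x) = 12, i.e. 12 + 6x − (14 + 4x) = 12.
Collecting terms: 2x − 2 = 12, so 2x = 14, so x = 7.
Then 2E = 14 + 4·7 = 42, so E = 21, V = 2E/3 = 14, F = 2 + 7 = 9.

7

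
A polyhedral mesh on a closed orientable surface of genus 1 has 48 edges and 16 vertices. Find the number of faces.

For a closed orientable surface of genus 1, χ = 2 − 2·1 = 0.
F = 0 − V + E = 0 − 16 + 48 = 32.

32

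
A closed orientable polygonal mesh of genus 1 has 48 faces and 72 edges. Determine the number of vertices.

24

For a closed orientable surface of genus 1, χ = 2 − 2·1 = 0.
V = 0 + E − F = 0 + 72 − 48 = 24.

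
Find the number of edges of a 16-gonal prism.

A prism on an n-gon has two n-gon bases and n rectangular sides: V = 2·16 = 32, E = 3·16 = 48, F = 16 + 2 = 18.

48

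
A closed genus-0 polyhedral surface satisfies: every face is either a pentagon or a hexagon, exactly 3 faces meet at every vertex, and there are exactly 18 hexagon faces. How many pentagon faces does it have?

Let x be the number of pentagons; then F = 18 + x.
Edge–face incidences: 2E = 6·18 + 5·x = 108 + 5x.
Every vertex has degree 3, so 3V = 2E.
Euler: V − E + F = 2 ⇒ (2E)/3 − E + (18 + x) = 2.
Multiply by 6: 2·(2E) − 3·(2E) + 6·(18 + x) = 12, i.e. 108 + 6x − (108 + 5x) = 12.
Collecting terms: x = 12.
Then 2E = 108 + 5·12 = 168, so E = 84, V = 2E/3 = 56, F = 18 + 12 = 30.

12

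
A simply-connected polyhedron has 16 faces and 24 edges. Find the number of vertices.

10

Here V − E + F = 2.
V = 2 + E − F = 2 + 24 − 16 = 10.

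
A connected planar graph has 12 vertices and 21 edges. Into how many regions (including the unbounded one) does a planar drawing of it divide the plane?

Euler's formula for a connected plane graph: V − E + F = 2, so F = 2 − 12 + 21 = 11.

11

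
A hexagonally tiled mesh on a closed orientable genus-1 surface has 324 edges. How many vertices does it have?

χ = 2 − 2·1 = 0, and every face is a hexagon so 6F = 2E.
F = 2E/6 = 108. Then V = 0 + E − F = 0 + 324 − 108 = 216.

216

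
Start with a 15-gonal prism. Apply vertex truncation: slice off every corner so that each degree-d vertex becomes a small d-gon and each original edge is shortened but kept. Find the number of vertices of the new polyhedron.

The base solid has V = 30, E = 45, F = 17.
Truncation replaces each original edge-end by a new vertex, so V′ = 2E = 90.
Each original edge survives, and each old vertex of degree d contributes d new edges; summing degrees gives Σd = 2E, so E′ = E + 2E = 3E = 135.
Each original face survives and each original vertex becomes one new face: F′ = F + V = 47.

90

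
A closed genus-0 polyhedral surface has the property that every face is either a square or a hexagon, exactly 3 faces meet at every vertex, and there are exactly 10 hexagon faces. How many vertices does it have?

Let x be the number of squares; then F = 10 + x.
Edge–face incidences: 2E = 6·10 + 4·x = 60 + 4x.
Every vertex has degree 3, so 3V = 2E.
Euler: V − E + F = 2 ⇒ (2E)/3 − E + (10 + x) = 2.
Multiply by 6: 2·(2E) − 3·(2E) + 6·(10 + x) = 12, i.e. 60 + 6x − (60 + 4x) = 12.
Collecting terms: 2x = 12, so x = 6.
Then 2E = 60 + 4·6 = 84, so E = 42, V = 2E/3 = 28, F = 10 + 6 = 16.

28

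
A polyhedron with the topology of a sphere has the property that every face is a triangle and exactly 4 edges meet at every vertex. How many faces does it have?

Each face has 3 edges and each edge borders two faces, so 2E = 3F.
Each vertex has degree 4, so 4V = 2E and hence V = 3F/4.
Euler: V − E + F = 2 ⇒ (3F/4) − (3F/2) + F = 2.
Multiply by 8: (6 − 12 + 8)F = 16, i.e. 2F = 16.
So F = 8, E = 3·8/2 = 12, V = 3·8/4 = 6.

8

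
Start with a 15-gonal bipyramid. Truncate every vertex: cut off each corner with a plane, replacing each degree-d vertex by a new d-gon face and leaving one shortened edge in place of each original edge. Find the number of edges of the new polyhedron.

The base solid has V = 17, E = 45, F = 30.
Truncation replaces each original edge-end by a new vertex, so V′ = 2E = 90.
Each original edge survives, and each old vertex of degree d contributes d new edges; summing degrees gives Σd = 2E, so E′ = E + 2E = 3E = 135.
Each original face survives and each original vertex becomes one new face: F′ = F + V = 47.

135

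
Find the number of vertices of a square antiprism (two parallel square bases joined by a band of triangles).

An antiprism on an n-gon has two n-gon caps and 2n triangles: V = 2·4 = 8, E = 4·4 = 16, F = 2·4 + 2 = 10.
Check: V − E + F = 8 − 16 + 10 = 2.

8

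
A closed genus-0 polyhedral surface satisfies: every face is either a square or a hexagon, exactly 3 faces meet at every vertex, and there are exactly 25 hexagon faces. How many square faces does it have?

6

Let x be the number of squares; then F = 25 + x.
Edge–face incidences: 2E = 6·25 + 4·x = 150 + 4x.
Every vertex has degree 3, so 3V = 2E.
Euler: V − E + F = 2 ⇒ (2E)/3 − E + (25 + x) = 2.
Multiply by 6: 2·(2E) − 3·(2E) + 6·(25 + x) = 12, i.e. 150 + 6x − (150 + 4x) = 12.
Collecting terms: 2x = 12, so x = 6.
Then 2E = 150 + 4·6 = 174, so E = 87, V = 2E/3 = 58, F = 25 + 6 = 31.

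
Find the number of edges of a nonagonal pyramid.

18

A pyramid on an n-gon base has one n-gon and n triangles: V = 9 + 1 = 10, E = 2·9 = 18, F = 9 + 1 = 10.
Check: V − E + F = 10 − 18 + 10 = 2.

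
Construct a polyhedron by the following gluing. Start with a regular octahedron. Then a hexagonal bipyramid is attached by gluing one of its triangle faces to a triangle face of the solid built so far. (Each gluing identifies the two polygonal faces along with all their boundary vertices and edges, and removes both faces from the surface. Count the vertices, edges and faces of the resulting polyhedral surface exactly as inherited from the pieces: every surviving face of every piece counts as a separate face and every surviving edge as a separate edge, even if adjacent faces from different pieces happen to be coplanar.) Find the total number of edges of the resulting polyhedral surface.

27

A regular octahedron: V=6, E=12, F=8.
Attach a hexagonal bipyramid (V=8, E=18, F=12) along a 3-gon: merge 3 vertices and 3 edges, delete both glued faces → V=11, E=27, F=18.
Check: V − E + F = 11 − 27 + 18 = 2.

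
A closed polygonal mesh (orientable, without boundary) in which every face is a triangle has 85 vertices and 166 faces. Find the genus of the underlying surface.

Every face is a triangle, so 2E = 3·166 = 498, giving E = 249.
χ = V − E + F = 85 − 249 + 166 = 2.
For a closed orientable surface χ = 2 − 2g, so g = (2 − (2))/2 = 0.

0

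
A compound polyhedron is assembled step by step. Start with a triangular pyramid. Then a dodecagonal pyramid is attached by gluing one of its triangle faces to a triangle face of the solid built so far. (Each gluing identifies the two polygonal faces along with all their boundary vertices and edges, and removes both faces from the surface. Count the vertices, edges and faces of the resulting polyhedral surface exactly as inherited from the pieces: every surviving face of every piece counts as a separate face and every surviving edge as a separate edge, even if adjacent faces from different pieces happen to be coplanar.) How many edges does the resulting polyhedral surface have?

A triangular pyramid: V=4, E=6, F=4.
Attach a dodecagonal pyramid (V=13, E=24, F=13) along a 3-gon: merge 3 vertices and 3 edges, delete both glued faces → V=14, E=27, F=15.
Check: V − E + F = 14 − 27 + 15 = 2.

27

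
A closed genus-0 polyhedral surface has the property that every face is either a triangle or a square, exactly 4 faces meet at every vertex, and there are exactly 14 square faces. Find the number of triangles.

8

Let x be the number of triangles; then F = 14 + x.
Edge–face incidences: 2E = 4·14 + 3·x = 56 + 3x.
Every vertex has degree 4, so 4V = 2E.
Euler: V − E + F = 2 ⇒ (2E)/4 − E + (14 + x) = 2.
Multiply by 8: 2·(2E) − 4·(2E) + 8·(14 + x) = 16, i.e. 112 + 8x − 2·(56 + 3x) = 16.
Collecting terms: 2x = 16, so x = 8.
Then 2E = 56 + 3·8 = 80, so E = 40, V = 2E/4 = 20, F = 14 + 8 = 22.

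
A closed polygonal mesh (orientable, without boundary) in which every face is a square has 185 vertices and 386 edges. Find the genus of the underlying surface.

5

Every face is a square and each edge borders two faces, so 4F = 2·386, giving F = 193.
χ = V − E + F = 185 − 386 + 193 = -8.
For a closed orientable surface χ = 2 − 2g, so g = (2 − (-8))/2 = 5.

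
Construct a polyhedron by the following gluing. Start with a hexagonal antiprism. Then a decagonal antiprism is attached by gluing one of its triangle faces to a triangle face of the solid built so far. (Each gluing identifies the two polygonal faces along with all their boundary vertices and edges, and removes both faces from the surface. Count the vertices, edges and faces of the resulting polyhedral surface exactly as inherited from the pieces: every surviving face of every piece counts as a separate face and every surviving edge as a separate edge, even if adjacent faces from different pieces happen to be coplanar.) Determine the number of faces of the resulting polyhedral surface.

34

A hexagonal antiprism: V=12, E=24, F=14.
Attach a decagonal antiprism (V=20, E=40, F=22) along a 3-gon: merge 3 vertices and 3 edges, delete both glued faces → V=29, E=61, F=34.
Check: V − E + F = 29 − 61 + 34 = 2.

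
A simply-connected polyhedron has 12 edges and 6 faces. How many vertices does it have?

8

Here V − E + F = 2.
V = 2 + E − F = 2 + 12 − 6 = 8.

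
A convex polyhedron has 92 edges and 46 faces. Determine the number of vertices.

48

Here V − E + F = 2.
V = 2 + E − F = 2 + 92 − 46 = 48.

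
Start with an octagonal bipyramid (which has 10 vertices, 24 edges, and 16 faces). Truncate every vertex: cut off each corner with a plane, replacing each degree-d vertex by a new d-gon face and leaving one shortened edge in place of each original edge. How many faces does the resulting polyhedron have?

Truncation replaces each original edge-end by a new vertex, so V′ = 2E = 48.
Each original edge survives, and each old vertex of degree d contributes d new edges; summing degrees gives Σd = 2E, so E′ = E + 2E = 3E = 72.
Each original face survives and each original vertex becomes one new face: F′ = F + V = 26.

26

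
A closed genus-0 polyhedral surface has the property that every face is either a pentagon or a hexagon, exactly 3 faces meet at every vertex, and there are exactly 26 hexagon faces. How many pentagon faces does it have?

Let x be the number of pentagons; then F = 26 + x.
Edge–face incidences: 2E = 6·26 + 5·x = 156 + 5x.
Every vertex has degree 3, so 3V = 2E.
Euler: V − E + F = 2 ⇒ (2E)/3 − E + (26 + x) = 2.
Multiply by 6: 2·(2E) − 3·(2E) + 6·(26 + x) = 12, i.e. 156 + 6x − (156 + 5x) = 12.
Collecting terms: x = 12.
Then 2E = 156 + 5·12 = 216, so E = 108, V = 2E/3 = 72, F = 26 + 12 = 38.

12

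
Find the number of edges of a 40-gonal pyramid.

80

A pyramid on an n-gon base has one n-gon and n triangles: V = 40 + 1 = 41, E = 2·40 = 80, F = 40 + 1 = 41.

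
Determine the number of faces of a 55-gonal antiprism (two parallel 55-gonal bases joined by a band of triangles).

112

An antiprism on an n-gon has two n-gon caps and 2n triangles: V = 2·55 = 110, E = 4·55 = 220, F = 2·55 + 2 = 112.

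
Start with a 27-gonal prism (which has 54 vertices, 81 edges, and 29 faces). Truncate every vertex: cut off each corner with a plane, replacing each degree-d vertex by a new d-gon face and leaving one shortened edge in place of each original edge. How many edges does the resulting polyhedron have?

Truncation replaces each original edge-end by a new vertex, so V′ = 2E = 162.
Each original edge survives, and each old vertex of degree d contributes d new edges; summing degrees gives Σd = 2E, so E′ = E + 2E = 3E = 243.
Each original face survives and each original vertex becomes one new face: F′ = F + V = 83.

243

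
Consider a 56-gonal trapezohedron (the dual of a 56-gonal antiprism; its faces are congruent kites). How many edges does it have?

224

The n-trapezohedron (dual of the n-antiprism) has V = 2·56 + 2 = 114, E = 4·56 = 224, F = 2·56 = 112.
Check: V − E + F = 114 − 224 + 112 = 2.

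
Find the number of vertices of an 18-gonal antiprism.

An antiprism on an n-gon has two n-gon caps and 2n triangles: V = 2·18 = 36, E = 4·18 = 72, F = 2·18 + 2 = 38.

36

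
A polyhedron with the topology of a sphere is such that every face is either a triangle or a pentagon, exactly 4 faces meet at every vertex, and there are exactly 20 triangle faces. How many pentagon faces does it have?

Let x be the number of pentagons; then F = 20 + x.
Edge–face incidences: 2E = 3·20 + 5·x = 60 + 5x.
Every vertex has degree 4, so 4V = 2E.
Euler: V − E + F = 2 ⇒ (2E)/4 − E + (20 + x) = 2.
Multiply by 8: 2·(2E) − 4·(2E) + 8·(20 + x) = 16, i.e. 160 + 8x − 2·(60 + 5x) = 16.
Collecting terms: −2x + 40 = 16, so −2x = −24, so x = 12.
Then 2E = 60 + 5·12 = 120, so E = 60, V = 2E/4 = 30, F = 20 + 12 = 32.

12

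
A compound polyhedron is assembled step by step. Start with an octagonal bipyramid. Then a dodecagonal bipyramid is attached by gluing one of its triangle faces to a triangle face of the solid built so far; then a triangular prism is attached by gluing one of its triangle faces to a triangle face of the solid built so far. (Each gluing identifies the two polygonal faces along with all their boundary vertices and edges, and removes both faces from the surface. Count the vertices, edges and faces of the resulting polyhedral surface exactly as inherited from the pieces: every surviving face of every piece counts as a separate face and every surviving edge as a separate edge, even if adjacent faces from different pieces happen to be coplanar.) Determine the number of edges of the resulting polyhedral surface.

63

An octagonal bipyramid: V=10, E=24, F=16.
Attach a dodecagonal bipyramid (V=14, E=36, F=24) along a 3-gon: merge 3 vertices and 3 edges, delete both glued faces → V=21, E=57, F=38.
Attach a triangular prism (V=6, E=9, F=5) along a 3-gon: merge 3 vertices and 3 edges, delete both glued faces → V=24, E=63, F=41.
Check: V − E + F = 24 − 63 + 41 = 2.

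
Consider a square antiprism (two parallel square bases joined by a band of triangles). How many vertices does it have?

An antiprism on an n-gon has two n-gon caps and 2n triangles: V = 2·4 = 8, E = 4·4 = 16, F = 2·4 + 2 = 10.

8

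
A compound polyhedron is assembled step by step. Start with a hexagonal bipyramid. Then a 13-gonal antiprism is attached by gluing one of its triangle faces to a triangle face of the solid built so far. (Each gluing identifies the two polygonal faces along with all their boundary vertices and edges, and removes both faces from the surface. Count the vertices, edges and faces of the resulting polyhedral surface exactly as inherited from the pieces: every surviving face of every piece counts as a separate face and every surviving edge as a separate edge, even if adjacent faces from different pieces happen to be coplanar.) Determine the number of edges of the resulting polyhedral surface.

67

A hexagonal bipyramid: V=8, E=18, F=12.
Attach a 13-gonal antiprism (V=26, E=52, F=28) along a 3-gon: merge 3 vertices and 3 edges, delete both glued faces → V=31, E=67, F=38.
Check: V − E + F = 31 − 67 + 38 = 2.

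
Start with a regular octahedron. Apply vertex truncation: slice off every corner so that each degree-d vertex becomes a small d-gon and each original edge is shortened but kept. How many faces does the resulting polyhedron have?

The base solid has V = 6, E = 12, F = 8.
Truncation replaces each original edge-end by a new vertex, so V′ = 2E = 24.
Each original edge survives, and each old vertex of degree d contributes d new edges; summing degrees gives Σd = 2E, so E′ = E + 2E = 3E = 36.
Each original face survives and each original vertex becomes one new face: F′ = F + V = 14.

14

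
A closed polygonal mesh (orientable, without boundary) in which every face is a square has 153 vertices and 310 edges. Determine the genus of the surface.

Every face is a square and each edge borders two faces, so 4F = 2·310, giving F = 155.
χ = V − E + F = 153 − 310 + 155 = -2.
For a closed orientable surface χ = 2 − 2g, so g = (2 − (-2))/2 = 2.

2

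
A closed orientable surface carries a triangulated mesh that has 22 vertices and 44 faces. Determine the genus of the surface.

1

Every face is a triangle, so 2E = 3·44 = 132, giving E = 66.
χ = V − E + F = 22 − 66 + 44 = 0.
For a closed orientable surface χ = 2 − 2g, so g = (2 − (0))/2 = 1.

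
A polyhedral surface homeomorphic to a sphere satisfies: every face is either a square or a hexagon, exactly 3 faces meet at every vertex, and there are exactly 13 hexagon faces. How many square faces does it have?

6

Let x be the number of squares; then F = 13 + x.
Edge–face incidences: 2E = 6·13 + 4·x = 78 + 4x.
Every vertex has degree 3, so 3V = 2E.
Euler: V − E + F = 2 ⇒ (2E)/3 − E + (13 + x) = 2.
Multiply by 6: 2·(2E) − 3·(2E) + 6·(13 + x) = 12, i.e. 78 + 6x − (78 + 4x) = 12.
Collecting terms: 2x = 12, so x = 6.
Then 2E = 78 + 4·6 = 102, so E = 51, V = 2E/3 = 34, F = 13 + 6 = 19.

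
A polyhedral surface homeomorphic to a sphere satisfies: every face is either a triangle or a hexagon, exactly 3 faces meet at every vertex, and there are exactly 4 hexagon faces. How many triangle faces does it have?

Let x be the number of triangles; then F = 4 + x.
Edge–face incidences: 2E = 6·4 + 3·x = 24 + 3x.
Every vertex has degree 3, so 3V = 2E.
Euler: V − E + F = 2 ⇒ (2E)/3 − E + (4 + x) = 2.
Multiply by 6: 2·(2E) − 3·(2E) + 6·(4 + x) = 12, i.e. 24 + 6x − (24 + 3x) = 12.
Collecting terms: 3x = 12, so x = 4.
Then 2E = 24 + 3·4 = 36, so E = 18, V = 2E/3 = 12, F = 4 + 4 = 8.

4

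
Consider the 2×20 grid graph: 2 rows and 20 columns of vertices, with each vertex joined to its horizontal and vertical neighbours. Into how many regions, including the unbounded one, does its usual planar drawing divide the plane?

20

The grid has V = 2·20 = 40 vertices and E = 2·19 + 20·1 = 58 edges.
F = 2 − V + E = 2 − 40 + 58 = 20.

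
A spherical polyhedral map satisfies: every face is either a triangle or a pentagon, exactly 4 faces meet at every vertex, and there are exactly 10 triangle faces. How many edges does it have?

20

Let x be the number of pentagons; then F = 10 + x.
Edge–face incidences: 2E = 3·10 + 5·x = 30 + 5x.
Every vertex has degree 4, so 4V = 2E.
Euler: V − E + F = 2 ⇒ (2E)/4 − E + (10 + x) = 2.
Multiply by 8: 2·(2E) − 4·(2E) + 8·(10 + x) = 16, i.e. 80 + 8x − 2·(30 + 5x) = 16.
Collecting terms: −2x + 20 = 16, so −2x = −4, so x = 2.
Then 2E = 30 + 5·2 = 40, so E = 20, V = 2E/4 = 10, F = 10 + 2 = 12.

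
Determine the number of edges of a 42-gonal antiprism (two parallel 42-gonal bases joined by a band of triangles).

168

An antiprism on an n-gon has two n-gon caps and 2n triangles: V = 2·42 = 84, E = 4·42 = 168, F = 2·42 + 2 = 86.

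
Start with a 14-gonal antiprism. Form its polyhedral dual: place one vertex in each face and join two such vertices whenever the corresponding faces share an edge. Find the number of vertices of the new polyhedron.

The base solid has V = 28, E = 56, F = 30.
The dual swaps V and F and preserves E: V′ = F = 30, E′ = E = 56, F′ = V = 28.

30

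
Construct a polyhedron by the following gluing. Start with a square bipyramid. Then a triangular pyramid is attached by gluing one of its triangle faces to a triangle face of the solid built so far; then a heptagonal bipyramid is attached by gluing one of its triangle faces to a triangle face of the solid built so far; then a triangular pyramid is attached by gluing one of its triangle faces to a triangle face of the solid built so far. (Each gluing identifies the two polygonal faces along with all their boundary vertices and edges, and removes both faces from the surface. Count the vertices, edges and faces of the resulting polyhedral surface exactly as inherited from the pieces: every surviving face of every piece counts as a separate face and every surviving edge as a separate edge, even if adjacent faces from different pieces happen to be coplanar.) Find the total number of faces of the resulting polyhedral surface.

A square bipyramid: V=6, E=12, F=8.
Attach a triangular pyramid (V=4, E=6, F=4) along a 3-gon: merge 3 vertices and 3 edges, delete both glued faces → V=7, E=15, F=10.
Attach a heptagonal bipyramid (V=9, E=21, F=14) along a 3-gon: merge 3 vertices and 3 edges, delete both glued faces → V=13, E=33, F=22.
Attach a triangular pyramid (V=4, E=6, F=4) along a 3-gon: merge 3 vertices and 3 edges, delete both glued faces → V=14, E=36, F=24.
Check: V − E + F = 14 − 36 + 24 = 2.

24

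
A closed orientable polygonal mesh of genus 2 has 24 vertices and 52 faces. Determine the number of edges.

78

For a closed orientable surface of genus 2, χ = 2 − 2·2 = -2.
E = V + F − (-2) = 24 + 52 − (-2) = 78.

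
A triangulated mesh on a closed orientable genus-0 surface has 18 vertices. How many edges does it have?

χ = 2 − 2·0 = 2, and every face is a triangle so 3F = 2E.
V − E + F = 2 with E = 3F/2 gives 18 − (3/2 − 1)·F = 2, so F = 32 and E = 48.

48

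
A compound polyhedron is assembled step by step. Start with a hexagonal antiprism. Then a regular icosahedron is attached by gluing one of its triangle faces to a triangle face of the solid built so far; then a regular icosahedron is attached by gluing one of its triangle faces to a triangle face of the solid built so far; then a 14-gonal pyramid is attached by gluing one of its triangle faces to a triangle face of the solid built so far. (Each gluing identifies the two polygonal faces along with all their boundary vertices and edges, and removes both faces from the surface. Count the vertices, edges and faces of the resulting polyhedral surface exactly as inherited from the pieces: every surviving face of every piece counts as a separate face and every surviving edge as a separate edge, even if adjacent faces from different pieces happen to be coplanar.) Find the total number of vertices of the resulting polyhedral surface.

42

A hexagonal antiprism: V=12, E=24, F=14.
Attach a regular icosahedron (V=12, E=30, F=20) along a 3-gon: merge 3 vertices and 3 edges, delete both glued faces → V=21, E=51, F=32.
Attach a regular icosahedron (V=12, E=30, F=20) along a 3-gon: merge 3 vertices and 3 edges, delete both glued faces → V=30, E=78, F=50.
Attach a 14-gonal pyramid (V=15, E=28, F=15) along a 3-gon: merge 3 vertices and 3 edges, delete both glued faces → V=42, E=103, F=63.
Check: V − E + F = 42 − 103 + 63 = 2.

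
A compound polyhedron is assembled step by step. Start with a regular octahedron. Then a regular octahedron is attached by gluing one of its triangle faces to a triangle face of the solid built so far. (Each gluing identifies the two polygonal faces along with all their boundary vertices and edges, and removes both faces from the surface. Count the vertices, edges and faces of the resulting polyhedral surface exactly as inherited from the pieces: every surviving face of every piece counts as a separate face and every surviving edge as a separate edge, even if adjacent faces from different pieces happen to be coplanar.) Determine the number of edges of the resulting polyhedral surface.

A regular octahedron: V=6, E=12, F=8.
Attach a regular octahedron (V=6, E=12, F=8) along a 3-gon: merge 3 vertices and 3 edges, delete both glued faces → V=9, E=21, F=14.
Check: V − E + F = 9 − 21 + 14 = 2.

21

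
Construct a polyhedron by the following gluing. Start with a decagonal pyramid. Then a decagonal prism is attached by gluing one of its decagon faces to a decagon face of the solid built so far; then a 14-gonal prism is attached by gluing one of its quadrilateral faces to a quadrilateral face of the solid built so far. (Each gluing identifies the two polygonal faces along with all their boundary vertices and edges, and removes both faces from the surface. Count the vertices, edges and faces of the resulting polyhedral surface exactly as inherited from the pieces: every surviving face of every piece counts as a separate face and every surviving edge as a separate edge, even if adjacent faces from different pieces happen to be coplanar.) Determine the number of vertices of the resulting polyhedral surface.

A decagonal pyramid: V=11, E=20, F=11.
Attach a decagonal prism (V=20, E=30, F=12) along a 10-gon: merge 10 vertices and 10 edges, delete both glued faces → V=21, E=40, F=21.
Attach a 14-gonal prism (V=28, E=42, F=16) along a 4-gon: merge 4 vertices and 4 edges, delete both glued faces → V=45, E=78, F=35.
Check: V − E + F = 45 − 78 + 35 = 2.

45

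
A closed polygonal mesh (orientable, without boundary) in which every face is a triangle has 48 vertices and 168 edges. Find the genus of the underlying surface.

Every face is a triangle and each edge borders two faces, so 3F = 2·168, giving F = 112.
χ = V − E + F = 48 − 168 + 112 = -8.
For a closed orientable surface χ = 2 − 2g, so g = (2 − (-8))/2 = 5.

5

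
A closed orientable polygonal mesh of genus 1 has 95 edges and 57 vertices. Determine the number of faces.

For a closed orientable surface of genus 1, χ = 2 − 2·1 = 0.
F = 0 − V + E = 0 − 57 + 95 = 38.

38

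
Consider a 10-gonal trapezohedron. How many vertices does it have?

The n-trapezohedron (dual of the n-antiprism) has V = 2·10 + 2 = 22, E = 4·10 = 40, F = 2·10 = 20.
Check: V − E + F = 22 − 40 + 20 = 2.

22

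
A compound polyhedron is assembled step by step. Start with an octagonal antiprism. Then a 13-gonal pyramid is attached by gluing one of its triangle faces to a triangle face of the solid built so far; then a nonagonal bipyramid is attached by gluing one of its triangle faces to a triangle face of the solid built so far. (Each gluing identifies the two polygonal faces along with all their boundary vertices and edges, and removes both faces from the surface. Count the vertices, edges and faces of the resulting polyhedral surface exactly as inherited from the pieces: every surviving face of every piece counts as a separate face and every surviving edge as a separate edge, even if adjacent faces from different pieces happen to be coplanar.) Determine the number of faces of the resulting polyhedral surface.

46

An octagonal antiprism: V=16, E=32, F=18.
Attach a 13-gonal pyramid (V=14, E=26, F=14) along a 3-gon: merge 3 vertices and 3 edges, delete both glued faces → V=27, E=55, F=30.
Attach a nonagonal bipyramid (V=11, E=27, F=18) along a 3-gon: merge 3 vertices and 3 edges, delete both glued faces → V=35, E=79, F=46.
Check: V − E + F = 35 − 79 + 46 = 2.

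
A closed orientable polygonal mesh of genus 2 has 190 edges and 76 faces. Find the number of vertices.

For a closed orientable surface of genus 2, χ = 2 − 2·2 = -2.
V = -2 + E − F = -2 + 190 − 76 = 112.

112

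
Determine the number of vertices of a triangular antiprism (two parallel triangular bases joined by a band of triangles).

An antiprism on an n-gon has two n-gon caps and 2n triangles: V = 2·3 = 6, E = 4·3 = 12, F = 2·3 + 2 = 8.

6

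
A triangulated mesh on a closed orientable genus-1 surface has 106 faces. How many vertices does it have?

53

χ = 2 − 2·1 = 0, and every face is a triangle so 3F = 2E.
E = 3·106/2 = 159. Then V = 0 + E − F = 0 + 159 − 106 = 53.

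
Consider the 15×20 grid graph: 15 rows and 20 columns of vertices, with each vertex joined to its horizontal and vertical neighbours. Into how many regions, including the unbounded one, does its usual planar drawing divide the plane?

The grid has V = 15·20 = 300 vertices and E = 15·19 + 20·14 = 565 edges.
F = 2 − V + E = 2 − 300 + 565 = 267.

267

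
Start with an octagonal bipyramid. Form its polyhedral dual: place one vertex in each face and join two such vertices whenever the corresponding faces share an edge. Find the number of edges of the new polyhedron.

24

The base solid has V = 10, E = 24, F = 16.
The dual swaps V and F and preserves E: V′ = F = 16, E′ = E = 24, F′ = V = 10.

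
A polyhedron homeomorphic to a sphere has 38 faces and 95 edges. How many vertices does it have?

Here V − E + F = 2.
V = 2 + E − F = 2 + 95 − 38 = 59.

59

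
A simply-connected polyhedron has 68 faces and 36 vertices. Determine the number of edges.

102

Here V − E + F = 2.
E = V + F − (2) = 36 + 68 − (2) = 102.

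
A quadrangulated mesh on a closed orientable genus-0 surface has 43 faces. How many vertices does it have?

45

χ = 2 − 2·0 = 2, and every face is a square so 4F = 2E.
E = 4·43/2 = 86. Then V = 2 + E − F = 2 + 86 − 43 = 45.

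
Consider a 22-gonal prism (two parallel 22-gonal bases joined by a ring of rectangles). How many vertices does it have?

44

A prism on an n-gon has two n-gon bases and n rectangular sides: V = 2·22 = 44, E = 3·22 = 66, F = 22 + 2 = 24.
Check: V − E + F = 44 − 66 + 24 = 2.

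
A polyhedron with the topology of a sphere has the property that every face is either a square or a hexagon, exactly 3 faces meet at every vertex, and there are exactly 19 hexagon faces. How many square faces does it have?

6

Let x be the number of squares; then F = 19 + x.
Edge–face incidences: 2E = 6·19 + 4·x = 114 + 4x.
Every vertex has degree 3, so 3V = 2E.
Euler: V − E + F = 2 ⇒ (2E)/3 − E + (19 + x) = 2.
Multiply by 6: 2·(2E) − 3·(2E) + 6·(19 + x) = 12, i.e. 114 + 6x − (114 + 4x) = 12.
Collecting terms: 2x = 12, so x = 6.
Then 2E = 114 + 4·6 = 138, so E = 69, V = 2E/3 = 46, F = 19 + 6 = 25.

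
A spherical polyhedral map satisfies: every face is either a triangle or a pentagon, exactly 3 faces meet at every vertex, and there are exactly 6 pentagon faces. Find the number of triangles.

Let x be the number of triangles; then F = 6 + x.
Edge–face incidences: 2E = 5·6 + 3·x = 30 + 3x.
Every vertex has degree 3, so 3V = 2E.
Euler: V − E + F = 2 ⇒ (2E)/3 − E + (6 + x) = 2.
Multiply by 6: 2·(2E) − 3·(2E) + 6·(6 + x) = 12, i.e. 36 + 6x − (30 + 3x) = 12.
Collecting terms: 3x + 6 = 12, so 3x = 6, so x = 2.
Then 2E = 30 + 3·2 = 36, so E = 18, V = 2E/3 = 12, F = 6 + 2 = 8.

2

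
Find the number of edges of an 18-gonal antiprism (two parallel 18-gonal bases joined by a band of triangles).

An antiprism on an n-gon has two n-gon caps and 2n triangles: V = 2·18 = 36, E = 4·18 = 72, F = 2·18 + 2 = 38.

72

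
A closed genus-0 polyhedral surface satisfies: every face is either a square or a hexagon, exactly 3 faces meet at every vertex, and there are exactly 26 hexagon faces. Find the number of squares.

Let x be the number of squares; then F = 26 + x.
Edge–face incidences: 2E = 6·26 + 4·x = 156 + 4x.
Every vertex has degree 3, so 3V = 2E.
Euler: V − E + F = 2 ⇒ (2E)/3 − E + (26 + x) = 2.
Multiply by 6: 2·(2E) − 3·(2E) + 6·(26 + x) = 12, i.e. 156 + 6x − (156 + 4x) = 12.
Collecting terms: 2x = 12, so x = 6.
Then 2E = 156 + 4·6 = 180, so E = 90, V = 2E/3 = 60, F = 26 + 6 = 32.

6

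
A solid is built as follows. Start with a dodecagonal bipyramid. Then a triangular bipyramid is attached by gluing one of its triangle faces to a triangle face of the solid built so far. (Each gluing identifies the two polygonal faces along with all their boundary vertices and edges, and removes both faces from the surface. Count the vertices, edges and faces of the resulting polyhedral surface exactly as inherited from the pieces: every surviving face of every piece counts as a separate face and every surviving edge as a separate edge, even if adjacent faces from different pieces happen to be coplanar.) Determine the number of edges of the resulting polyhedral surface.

A dodecagonal bipyramid: V=14, E=36, F=24.
Attach a triangular bipyramid (V=5, E=9, F=6) along a 3-gon: merge 3 vertices and 3 edges, delete both glued faces → V=16, E=42, F=28.
Check: V − E + F = 16 − 42 + 28 = 2.

42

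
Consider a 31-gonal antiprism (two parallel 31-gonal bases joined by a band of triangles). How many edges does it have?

124

An antiprism on an n-gon has two n-gon caps and 2n triangles: V = 2·31 = 62, E = 4·31 = 124, F = 2·31 + 2 = 64.
Check: V − E + F = 62 − 124 + 64 = 2.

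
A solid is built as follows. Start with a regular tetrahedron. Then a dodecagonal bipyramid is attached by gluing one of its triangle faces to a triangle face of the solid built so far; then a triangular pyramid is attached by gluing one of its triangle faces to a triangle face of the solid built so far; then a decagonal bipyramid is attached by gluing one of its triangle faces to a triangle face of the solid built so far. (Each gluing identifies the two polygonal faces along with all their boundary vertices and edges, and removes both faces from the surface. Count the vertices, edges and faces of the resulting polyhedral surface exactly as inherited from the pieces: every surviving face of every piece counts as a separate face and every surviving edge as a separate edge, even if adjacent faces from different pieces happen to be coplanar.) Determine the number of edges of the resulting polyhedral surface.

69

A regular tetrahedron: V=4, E=6, F=4.
Attach a dodecagonal bipyramid (V=14, E=36, F=24) along a 3-gon: merge 3 vertices and 3 edges, delete both glued faces → V=15, E=39, F=26.
Attach a triangular pyramid (V=4, E=6, F=4) along a 3-gon: merge 3 vertices and 3 edges, delete both glued faces → V=16, E=42, F=28.
Attach a decagonal bipyramid (V=12, E=30, F=20) along a 3-gon: merge 3 vertices and 3 edges, delete both glued faces → V=25, E=69, F=46.
Check: V − E + F = 25 − 69 + 46 = 2.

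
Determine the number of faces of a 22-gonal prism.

A prism on an n-gon has two n-gon bases and n rectangular sides: V = 2·22 = 44, E = 3·22 = 66, F = 22 + 2 = 24.

24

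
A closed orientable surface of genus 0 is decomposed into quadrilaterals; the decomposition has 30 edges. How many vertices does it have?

17

χ = 2 − 2·0 = 2, and every face is a square so 4F = 2E.
F = 2E/4 = 15. Then V = 2 + E − F = 2 + 30 − 15 = 17.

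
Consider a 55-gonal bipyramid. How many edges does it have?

A bipyramid over an n-gon has 2n triangular faces and n + 2 vertices: V = 55 + 2 = 57, E = 3·55 = 165, F = 2·55 = 110.

165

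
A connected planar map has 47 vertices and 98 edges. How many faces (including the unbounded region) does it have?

Euler's formula for a connected plane graph: V − E + F = 2, so F = 2 − 47 + 98 = 53.

53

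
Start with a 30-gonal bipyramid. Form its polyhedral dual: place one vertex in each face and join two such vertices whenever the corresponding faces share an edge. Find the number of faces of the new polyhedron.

32

The base solid has V = 32, E = 90, F = 60.
The dual swaps V and F and preserves E: V′ = F = 60, E′ = E = 90, F′ = V = 32.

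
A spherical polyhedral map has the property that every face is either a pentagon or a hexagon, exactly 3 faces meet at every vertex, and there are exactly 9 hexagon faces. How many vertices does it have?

Let x be the number of pentagons; then F = 9 + x.
Edge–face incidences: 2E = 6·9 + 5·x = 54 + 5x.
Every vertex has degree 3, so 3V = 2E.
Euler: V − E + F = 2 ⇒ (2E)/3 − E + (9 + x) = 2.
Multiply by 6: 2·(2E) − 3·(2E) + 6·(9 + x) = 12, i.e. 54 + 6x − (54 + 5x) = 12.
Collecting terms: x = 12.
Then 2E = 54 + 5·12 = 114, so E = 57, V = 2E/3 = 38, F = 9 + 12 = 21.

38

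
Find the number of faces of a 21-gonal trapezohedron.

The n-trapezohedron (dual of the n-antiprism) has V = 2·21 + 2 = 44, E = 4·21 = 84, F = 2·21 = 42.

42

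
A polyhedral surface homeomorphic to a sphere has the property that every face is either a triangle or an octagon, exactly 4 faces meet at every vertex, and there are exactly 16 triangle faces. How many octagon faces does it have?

Let x be the number of octagons; then F = 16 + x.
Edge–face incidences: 2E = 3·16 + 8·x = 48 + 8x.
Every vertex has degree 4, so 4V = 2E.
Euler: V − E + F = 2 ⇒ (2E)/4 − E + (16 + x) = 2.
Multiply by 8: 2·(2E) − 4·(2E) + 8·(16 + x) = 16, i.e. 128 + 8x − 2·(48 + 8x) = 16.
Collecting terms: −8x + 32 = 16, so −8x = −16, so x = 2.
Then 2E = 48 + 8·2 = 64, so E = 32, V = 2E/4 = 16, F = 16 + 2 = 18.

2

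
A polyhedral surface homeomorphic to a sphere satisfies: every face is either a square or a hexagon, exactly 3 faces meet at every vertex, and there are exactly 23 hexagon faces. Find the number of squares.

Let x be the number of squares; then F = 23 + x.
Edge–face incidences: 2E = 6·23 + 4·x = 138 + 4x.
Every vertex has degree 3, so 3V = 2E.
Euler: V − E + F = 2 ⇒ (2E)/3 − E + (23 + x) = 2.
Multiply by 6: 2·(2E) − 3·(2E) + 6·(23 + x) = 12, i.e. 138 + 6x − (138 + 4x) = 12.
Collecting terms: 2x = 12, so x = 6.
Then 2E = 138 + 4·6 = 162, so E = 81, V = 2E/3 = 54, F = 23 + 6 = 29.

6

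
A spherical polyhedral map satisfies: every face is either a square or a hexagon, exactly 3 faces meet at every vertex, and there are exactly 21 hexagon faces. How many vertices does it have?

50

Let x be the number of squares; then F = 21 + x.
Edge–face incidences: 2E = 6·21 + 4·x = 126 + 4x.
Every vertex has degree 3, so 3V = 2E.
Euler: V − E + F = 2 ⇒ (2E)/3 − E + (21 + x) = 2.
Multiply by 6: 2·(2E) − 3·(2E) + 6·(21 + x) = 12, i.e. 126 + 6x − (126 + 4x) = 12.
Collecting terms: 2x = 12, so x = 6.
Then 2E = 126 + 4·6 = 150, so E = 75, V = 2E/3 = 50, F = 21 + 6 = 27.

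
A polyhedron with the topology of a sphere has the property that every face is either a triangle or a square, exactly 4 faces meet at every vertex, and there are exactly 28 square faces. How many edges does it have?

68

Let x be the number of triangles; then F = 28 + x.
Edge–face incidences: 2E = 4·28 + 3·x = 112 + 3x.
Every vertex has degree 4, so 4V = 2E.
Euler: V − E + F = 2 ⇒ (2E)/4 − E + (28 + x) = 2.
Multiply by 8: 2·(2E) − 4·(2E) + 8·(28 + x) = 16, i.e. 224 + 8x − 2·(112 + 3x) = 16.
Collecting terms: 2x = 16, so x = 8.
Then 2E = 112 + 3·8 = 136, so E = 68, V = 2E/4 = 34, F = 28 + 8 = 36.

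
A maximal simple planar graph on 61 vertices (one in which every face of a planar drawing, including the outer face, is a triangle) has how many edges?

177

In a plane triangulation 3F = 2E and V − E + F = 2, so E = 3V − 6 = 3·61 − 6 = 177.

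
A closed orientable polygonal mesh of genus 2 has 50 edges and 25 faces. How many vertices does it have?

For a closed orientable surface of genus 2, χ = 2 − 2·2 = -2.
V = -2 + E − F = -2 + 50 − 25 = 23.

23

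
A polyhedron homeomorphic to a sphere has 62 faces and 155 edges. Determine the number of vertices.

95

Here V − E + F = 2.
V = 2 + E − F = 2 + 155 − 62 = 95.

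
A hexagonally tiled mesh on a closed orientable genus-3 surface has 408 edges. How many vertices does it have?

268

χ = 2 − 2·3 = -4, and every face is a hexagon so 6F = 2E.
F = 2E/6 = 136. Then V = -4 + E − F = -4 + 408 − 136 = 268.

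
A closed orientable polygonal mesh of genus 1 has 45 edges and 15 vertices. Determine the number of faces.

30

For a closed orientable surface of genus 1, χ = 2 − 2·1 = 0.
F = 0 − V + E = 0 − 15 + 45 = 30.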